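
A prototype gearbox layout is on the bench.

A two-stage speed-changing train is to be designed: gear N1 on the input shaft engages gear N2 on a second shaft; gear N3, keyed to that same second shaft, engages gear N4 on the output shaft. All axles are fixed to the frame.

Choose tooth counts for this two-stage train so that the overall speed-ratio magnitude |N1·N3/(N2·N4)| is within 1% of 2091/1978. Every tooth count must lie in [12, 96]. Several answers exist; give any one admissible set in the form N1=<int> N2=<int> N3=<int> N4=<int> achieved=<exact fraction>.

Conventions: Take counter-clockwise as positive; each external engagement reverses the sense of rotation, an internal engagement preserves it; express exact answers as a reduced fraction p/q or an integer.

2-stage fixed-axis compound train for ratio 2091/1978
target = 2091/1978 in lowest terms: an exact hit needs N1·N3 = k·2091 and N2·N4 = k·1978 for one integer k, every count in [12, 96]; additionally prefer no 1:1 stage (N1 ≠ N2, N3 ≠ N4)
k = 1: N1·N3 = 2091 = 41·51, N2·N4 = 1978 = 23·86
achieved = 41·51/(23·86) = 2091/1978; |achieved − target| = 0 ≤ 2091/197800 ✓

N1=41 N2=23 N3=51 N4=86 achieved=2091/1978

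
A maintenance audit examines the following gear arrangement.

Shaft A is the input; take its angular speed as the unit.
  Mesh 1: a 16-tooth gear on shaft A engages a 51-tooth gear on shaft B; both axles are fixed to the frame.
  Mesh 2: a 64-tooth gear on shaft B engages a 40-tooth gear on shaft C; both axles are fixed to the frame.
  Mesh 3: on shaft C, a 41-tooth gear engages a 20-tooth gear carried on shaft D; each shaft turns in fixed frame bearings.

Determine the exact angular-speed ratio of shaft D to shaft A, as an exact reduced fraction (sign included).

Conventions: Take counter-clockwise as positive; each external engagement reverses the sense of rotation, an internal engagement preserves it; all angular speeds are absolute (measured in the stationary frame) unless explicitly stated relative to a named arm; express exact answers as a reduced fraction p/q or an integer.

class = fixed-axis compound train [3 meshes; 3 ratios multiply, 3 sense flips]
mesh 1 [16T→51T]: running ratio 16/51, sense −
mesh 2 [64T→40T]: running ratio 128/255, sense +
mesh 3 [41T→20T]: running ratio 1312/1275, sense −
ω_out/ω_in = -1312/1275

-1312/1275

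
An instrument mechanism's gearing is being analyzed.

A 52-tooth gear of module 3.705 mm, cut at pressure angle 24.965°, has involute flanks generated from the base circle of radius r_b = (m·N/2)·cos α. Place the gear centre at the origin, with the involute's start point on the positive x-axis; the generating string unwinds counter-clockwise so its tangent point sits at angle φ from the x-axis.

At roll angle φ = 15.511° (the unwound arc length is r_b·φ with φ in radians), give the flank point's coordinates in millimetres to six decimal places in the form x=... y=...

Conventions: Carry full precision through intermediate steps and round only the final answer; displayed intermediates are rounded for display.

x=90.471200 y=0.573330

topology: single-mesh involute geometry — m = 3.705, N = 52
pitch radius r_p = m·N/2 = 3.705·52/2 = 96.330000
base radius r_b = r_p·cos α = 96.330000·cos 24.965° = 87.329482
roll angle φ = 15.511° = 0.27071802 rad
x = r_b·(cos φ + φ·sin φ) = 90.471200
y = r_b·(sin φ − φ·cos φ) = 0.573330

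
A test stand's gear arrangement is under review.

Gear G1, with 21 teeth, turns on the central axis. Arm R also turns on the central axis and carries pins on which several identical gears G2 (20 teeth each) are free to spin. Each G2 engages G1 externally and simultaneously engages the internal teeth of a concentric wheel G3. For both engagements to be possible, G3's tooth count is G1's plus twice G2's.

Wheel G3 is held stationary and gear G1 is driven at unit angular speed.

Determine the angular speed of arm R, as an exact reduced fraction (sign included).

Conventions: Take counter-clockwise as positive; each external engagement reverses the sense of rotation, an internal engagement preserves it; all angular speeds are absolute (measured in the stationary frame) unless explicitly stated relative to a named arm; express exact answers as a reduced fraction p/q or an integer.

21/82

recognized (axles ride arm R): planetary set, 21/20/61 teeth
ring teeth: 21 + 2·20 = 61
21(ω_sun−ω_arm) = −61(ω_ring−ω_arm),  ω_ring = 0, ω_sun = 1
21(1−ω_arm) = −61(0−ω_arm)  ⇒  82·ω_arm = 21  ⇒  ω_arm = 21/82
exact speed ratio = 21/82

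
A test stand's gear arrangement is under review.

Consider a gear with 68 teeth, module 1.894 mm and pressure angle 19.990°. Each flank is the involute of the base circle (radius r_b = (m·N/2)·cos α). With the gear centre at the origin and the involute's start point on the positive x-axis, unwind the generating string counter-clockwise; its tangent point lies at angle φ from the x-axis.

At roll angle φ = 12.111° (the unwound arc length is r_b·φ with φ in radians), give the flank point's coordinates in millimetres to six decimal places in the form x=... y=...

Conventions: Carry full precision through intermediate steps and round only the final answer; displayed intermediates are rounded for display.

recognized (one wheel, involute flank): single-mesh tooth geometry, m = 1.894, N = 68
pitch radius r_p = m·N/2 = 1.894·68/2 = 64.396000
base radius r_b = r_p·cos α = 64.396000·cos 19.990° = 60.516289
roll angle φ = 12.111° = 0.21137683 rad
x = r_b·(cos φ + φ·sin φ) = 61.853164
y = r_b·(sin φ − φ·cos φ) = 0.189663

x=61.853164 y=0.189663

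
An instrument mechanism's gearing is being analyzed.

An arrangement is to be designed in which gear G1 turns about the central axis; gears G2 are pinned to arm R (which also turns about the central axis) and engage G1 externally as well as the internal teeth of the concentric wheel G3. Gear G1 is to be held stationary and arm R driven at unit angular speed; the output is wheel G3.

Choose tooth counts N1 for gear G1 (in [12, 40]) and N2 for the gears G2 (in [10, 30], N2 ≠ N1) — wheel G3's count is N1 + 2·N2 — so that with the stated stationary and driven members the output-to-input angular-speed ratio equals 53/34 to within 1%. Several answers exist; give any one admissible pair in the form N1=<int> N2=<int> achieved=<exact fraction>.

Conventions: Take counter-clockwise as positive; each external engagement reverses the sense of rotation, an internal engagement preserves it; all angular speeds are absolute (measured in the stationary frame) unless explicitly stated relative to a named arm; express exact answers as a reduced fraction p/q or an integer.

design class (target 53/34): planetary set
Willis with ω_sun = 0: ω_ring/ω_arm = (N1+N3)/N3; set equal to 53/34  ⇒  N3/N1 = 1/(53/34 − 1) = 34/19
N3 = N1 + 2·N2  ⇒  N2/N1 = (N3/N1 − 1)/2 = (34/19 − 1)/2 = 15/38
smallest multiple with N1 ≥ 12 and N2 ≥ 10: k = 1  ⇒  N1 = 1·38 = 38, N2 = 1·15 = 15 (N1 ≤ 40, N2 ≤ 30, N2 ≠ N1 ✓), N3 = 38 + 2·15 = 68
check: (N1+N3)/N3 with N1 = 38, N3 = 68 gives 53/34; |achieved − target| = 0 ≤ 53/3400 ✓

N1=38 N2=15 achieved=53/34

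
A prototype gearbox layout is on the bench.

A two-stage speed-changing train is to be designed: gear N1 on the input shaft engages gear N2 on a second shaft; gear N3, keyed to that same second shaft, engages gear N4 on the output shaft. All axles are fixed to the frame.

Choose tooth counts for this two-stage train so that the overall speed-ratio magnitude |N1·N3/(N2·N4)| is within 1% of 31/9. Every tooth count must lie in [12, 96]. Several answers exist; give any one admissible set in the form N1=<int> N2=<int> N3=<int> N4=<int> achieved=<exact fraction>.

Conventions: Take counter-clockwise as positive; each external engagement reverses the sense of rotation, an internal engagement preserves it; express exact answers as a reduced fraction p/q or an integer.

topology: fixed-axis compound train — 2 stages, target 31/9
target = 31/9 in lowest terms: an exact hit needs N1·N3 = k·31 and N2·N4 = k·9 for one integer k, every count in [12, 96]; additionally prefer no 1:1 stage (N1 ≠ N2, N3 ≠ N4)
k = 1…15: no 1:1-free in-range split of k·31 and k·9 into factor pairs; take k = 16
k = 16: N1·N3 = 496 = 16·31, N2·N4 = 144 = 12·12
achieved = 16·31/(12·12) = 31/9; |achieved − target| = 0 ≤ 31/900 ✓

N1=16 N2=12 N3=31 N4=12 achieved=31/9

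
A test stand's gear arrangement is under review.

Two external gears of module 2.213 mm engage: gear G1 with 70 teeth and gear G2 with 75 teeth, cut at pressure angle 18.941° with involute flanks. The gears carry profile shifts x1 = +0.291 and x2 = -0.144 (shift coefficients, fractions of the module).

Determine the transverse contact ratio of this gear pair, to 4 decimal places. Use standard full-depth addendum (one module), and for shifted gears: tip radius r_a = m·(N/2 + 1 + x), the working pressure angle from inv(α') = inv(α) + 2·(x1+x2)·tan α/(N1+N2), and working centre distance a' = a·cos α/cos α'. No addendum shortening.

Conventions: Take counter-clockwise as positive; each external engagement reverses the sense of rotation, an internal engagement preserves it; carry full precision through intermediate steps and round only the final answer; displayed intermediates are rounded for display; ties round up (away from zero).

topology: single-mesh involute geometry — m = 2.213, 70T/75T pair
base radii: r_b1 = 73.261069, r_b2 = 78.494003
tip radii: r_a1 = 80.311983, r_a2 = 84.881828
inv(α') = inv(18.941°) + 2·(+0.291-0.144)·tan α/(70+75) = 0.01328919  ⇒  α' = 19.27320°
a' = a·cos α / cos α' = 160.4425·cos 18.941°/cos 19.27320° = 160.765078
action lengths: √(r_a1²−r_b1²) = 32.906387, √(r_a2²−r_b2²) = 32.305050
base pitch p_b = π·m·cos α = 6.575898
CR = (32.906387 + 32.305050 − 160.765078·sin 19.27320°)/6.575898 = 1.847237
contact ratio ≈ 1.8472

1.8472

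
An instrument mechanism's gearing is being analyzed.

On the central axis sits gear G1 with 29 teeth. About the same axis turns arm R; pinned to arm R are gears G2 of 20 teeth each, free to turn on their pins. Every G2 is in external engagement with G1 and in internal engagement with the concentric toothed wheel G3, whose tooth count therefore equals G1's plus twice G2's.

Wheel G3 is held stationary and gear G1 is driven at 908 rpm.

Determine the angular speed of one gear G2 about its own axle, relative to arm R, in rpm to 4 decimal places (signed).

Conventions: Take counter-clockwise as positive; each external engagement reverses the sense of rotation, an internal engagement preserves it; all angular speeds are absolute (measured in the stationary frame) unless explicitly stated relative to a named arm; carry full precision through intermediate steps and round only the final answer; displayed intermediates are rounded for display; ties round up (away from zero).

-926.9939 rpm

class = planetary set [G3 = 29+2·20 = 69; Willis about the carrier]
normalise by the input: solve with ω_sun = 1, then scale by 908 rpm
ring teeth: 29 + 2·20 = 69
29(ω_sun−ω_arm) = −69(ω_ring−ω_arm),  ω_ring = 0, ω_sun = 1
29(1−ω_arm) = −69(0−ω_arm)  ⇒  98·ω_arm = 29  ⇒  ω_arm = 29/98
sun–planet mesh: 29·(1−29/98) = −20·(ω_p−ω_arm)  ⇒  ω_p−ω_arm = -2001/1960
scale: ω_p−ω_arm = -2001/1960 × 908 rpm = -926.9939 rpm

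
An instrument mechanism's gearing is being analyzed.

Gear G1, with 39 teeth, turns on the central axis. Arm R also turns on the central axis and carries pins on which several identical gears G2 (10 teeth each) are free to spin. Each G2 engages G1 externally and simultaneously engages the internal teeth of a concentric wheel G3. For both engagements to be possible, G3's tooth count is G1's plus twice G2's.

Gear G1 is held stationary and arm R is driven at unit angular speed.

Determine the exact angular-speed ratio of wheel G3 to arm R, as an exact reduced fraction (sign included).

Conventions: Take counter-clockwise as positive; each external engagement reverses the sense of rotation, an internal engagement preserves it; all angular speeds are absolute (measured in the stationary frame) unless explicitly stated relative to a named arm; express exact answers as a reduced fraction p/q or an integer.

class = planetary set [G3 = 39+2·10 = 59; Willis about the carrier]
ring teeth: 39 + 2·10 = 59
39(ω_sun−ω_arm) = −59(ω_ring−ω_arm),  ω_sun = 0, ω_arm = 1
ω_ring = 1 − (39/59)(0−1) = 98/59
ω_out/ω_in = 98/59

98/59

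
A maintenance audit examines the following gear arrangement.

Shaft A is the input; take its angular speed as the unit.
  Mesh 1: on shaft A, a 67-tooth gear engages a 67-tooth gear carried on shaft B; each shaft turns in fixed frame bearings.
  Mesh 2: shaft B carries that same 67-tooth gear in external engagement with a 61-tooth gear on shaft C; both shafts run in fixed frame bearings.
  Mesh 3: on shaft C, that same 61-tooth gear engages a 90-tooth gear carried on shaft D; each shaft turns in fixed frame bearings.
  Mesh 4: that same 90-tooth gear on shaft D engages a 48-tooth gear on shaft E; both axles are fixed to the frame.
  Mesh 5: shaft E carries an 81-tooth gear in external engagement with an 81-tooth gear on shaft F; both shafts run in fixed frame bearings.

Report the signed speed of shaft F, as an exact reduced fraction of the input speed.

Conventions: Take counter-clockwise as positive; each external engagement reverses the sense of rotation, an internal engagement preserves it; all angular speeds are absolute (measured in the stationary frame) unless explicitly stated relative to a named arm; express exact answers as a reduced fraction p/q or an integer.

-67/48

5-mesh fixed-axis compound train (all bearings frame-fixed)
mesh 1 [67T→67T]: |ω|/ω_in = 1×67/67 = 1, sense flips to −
mesh 2 [67T→61T]: |ω|/ω_in = 1×67/61 = 67/61, sense flips to +
mesh 3 [61T→90T]: |ω|/ω_in = (67/61)×61/90 = 67/90, sense flips to −
mesh 4 [90T→48T]: |ω|/ω_in = (67/90)×90/48 = 67/48, sense flips to +
mesh 5 [81T→81T]: |ω|/ω_in = (67/48)×81/81 = 67/48, sense flips to −
signed output speed (× input speed) = -67/48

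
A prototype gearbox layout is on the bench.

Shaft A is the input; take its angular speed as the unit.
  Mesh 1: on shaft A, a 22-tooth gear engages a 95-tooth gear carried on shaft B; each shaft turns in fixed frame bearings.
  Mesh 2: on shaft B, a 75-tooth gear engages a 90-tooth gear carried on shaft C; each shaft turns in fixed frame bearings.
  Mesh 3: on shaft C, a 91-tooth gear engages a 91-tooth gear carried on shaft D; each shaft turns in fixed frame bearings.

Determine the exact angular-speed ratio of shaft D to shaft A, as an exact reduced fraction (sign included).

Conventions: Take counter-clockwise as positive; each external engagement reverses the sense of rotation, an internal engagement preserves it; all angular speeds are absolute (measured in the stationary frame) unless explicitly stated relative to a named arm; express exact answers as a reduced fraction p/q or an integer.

-11/57

class = fixed-axis compound train [3 meshes; 3 ratios multiply, 3 sense flips]
mesh 1 [22T→95T]: running ratio 22/95, sense −
mesh 2 [75T→90T]: running ratio 11/57, sense +
mesh 3 [91T→91T]: running ratio 11/57, sense −
ω_out/ω_in = -11/57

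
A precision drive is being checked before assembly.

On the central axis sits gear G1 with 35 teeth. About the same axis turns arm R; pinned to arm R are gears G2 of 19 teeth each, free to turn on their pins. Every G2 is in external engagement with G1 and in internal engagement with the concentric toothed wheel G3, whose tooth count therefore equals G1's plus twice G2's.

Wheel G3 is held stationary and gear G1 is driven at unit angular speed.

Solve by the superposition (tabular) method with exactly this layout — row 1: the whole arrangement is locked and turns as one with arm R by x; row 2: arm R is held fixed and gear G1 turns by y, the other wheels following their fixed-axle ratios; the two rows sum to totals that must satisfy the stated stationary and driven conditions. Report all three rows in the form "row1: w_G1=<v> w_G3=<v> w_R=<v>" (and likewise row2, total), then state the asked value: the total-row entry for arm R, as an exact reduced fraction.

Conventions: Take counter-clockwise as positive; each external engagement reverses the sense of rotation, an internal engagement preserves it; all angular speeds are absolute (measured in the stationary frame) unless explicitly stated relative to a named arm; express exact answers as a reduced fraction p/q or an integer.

row1: w_G1=35/108 w_G3=35/108 w_R=35/108
row2: w_G1=73/108 w_G3=-35/108 w_R=0
total: w_G1=1 w_G3=0 w_R=35/108
asked value: 35/108

planetary set (35T centre, 19T on arm, 73T internal) — Willis relation
row 1: whole set turns with the arm by x
superposition row 2 [arm held]: sun y, ring −(35/73)·y, arm 0
boundary: total ω_ring = x − (35/73)·y = 0 and total ω_sun = x + y = 1  ⇒  y = 73/108, x = 35/108
row 2 ring = −(35/73)·73/108 = -35/108
totals (row 1 + row 2): sun 35/108 + 73/108 = 1, ring 35/108 + (-35/108) = 0, arm 35/108 + 0 = 35/108
asked cell (total, arm) = 35/108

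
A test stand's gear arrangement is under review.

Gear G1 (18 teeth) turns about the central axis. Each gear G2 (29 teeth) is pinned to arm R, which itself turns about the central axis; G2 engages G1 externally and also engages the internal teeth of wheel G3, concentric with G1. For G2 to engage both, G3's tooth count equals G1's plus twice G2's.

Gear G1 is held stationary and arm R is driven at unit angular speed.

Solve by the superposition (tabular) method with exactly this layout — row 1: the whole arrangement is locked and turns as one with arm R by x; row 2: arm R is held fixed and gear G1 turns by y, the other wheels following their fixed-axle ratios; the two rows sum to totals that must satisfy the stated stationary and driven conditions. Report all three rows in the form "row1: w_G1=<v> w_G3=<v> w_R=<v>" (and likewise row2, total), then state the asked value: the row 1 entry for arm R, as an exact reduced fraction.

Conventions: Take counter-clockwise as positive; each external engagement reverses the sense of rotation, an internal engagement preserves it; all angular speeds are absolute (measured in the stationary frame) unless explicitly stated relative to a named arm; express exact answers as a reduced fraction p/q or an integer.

topology: planetary set — G1 18T / G2 29T / G3 76T, arm = carrier (Willis)
row 1 — lock + rotate with arm: ω_sun = ω_ring = ω_arm = x
row 2 (arm held, sun turns y): ω_ring = −(18/76)·y, ω_arm = 0
boundary: total ω_sun = x + y = 0 and total ω_arm = x = 1  ⇒  y = -1, x = 1
row 2 ring = −(18/76)·(-1) = 9/38
totals (row 1 + row 2): sun 1 + (-1) = 0, ring 1 + 9/38 = 47/38, arm 1 + 0 = 1
asked cell (row1, arm) = 1

row1: w_G1=1 w_G3=1 w_R=1
row2: w_G1=-1 w_G3=9/38 w_R=0
total: w_G1=0 w_G3=47/38 w_R=1
asked value: 1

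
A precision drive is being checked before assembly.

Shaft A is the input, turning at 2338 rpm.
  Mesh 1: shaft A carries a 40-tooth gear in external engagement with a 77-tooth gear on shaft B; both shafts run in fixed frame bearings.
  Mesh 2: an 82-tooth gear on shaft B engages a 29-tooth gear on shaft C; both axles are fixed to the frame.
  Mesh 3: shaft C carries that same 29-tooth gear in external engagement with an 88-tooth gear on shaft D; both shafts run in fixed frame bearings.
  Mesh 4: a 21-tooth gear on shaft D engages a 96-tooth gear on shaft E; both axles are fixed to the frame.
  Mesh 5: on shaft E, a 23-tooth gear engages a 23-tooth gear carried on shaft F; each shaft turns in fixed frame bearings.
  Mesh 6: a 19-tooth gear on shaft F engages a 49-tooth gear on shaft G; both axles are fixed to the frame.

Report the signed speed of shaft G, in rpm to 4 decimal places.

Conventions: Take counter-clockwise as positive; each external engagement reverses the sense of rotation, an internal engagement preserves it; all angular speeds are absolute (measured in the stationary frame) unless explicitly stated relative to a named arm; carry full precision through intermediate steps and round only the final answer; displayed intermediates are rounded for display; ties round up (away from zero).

+95.9954 rpm

class = fixed-axis compound train [6 meshes; 6 ratios multiply, 6 sense flips]
mesh 1 [40T→77T]: ω = 2338.0000×40/77 = 1214.5455 rpm, sense flips to −
mesh 2 [82T→29T]: ω = 1214.5455×82/29 = 3434.2320 rpm, sense flips to +
mesh 3 [29T→88T]: ω = 3434.2320×29/88 = 1131.7355 rpm, sense flips to −
mesh 4 [21T→96T]: ω = 1131.7355×21/96 = 247.5671 rpm, sense flips to +
mesh 5 [23T→23T]: ω = 247.5671×23/23 = 247.5671 rpm, sense flips to −
mesh 6 [19T→49T]: ω = 247.5671×19/49 = 95.9954 rpm, sense flips to +
signed output speed = +95.9954 rpm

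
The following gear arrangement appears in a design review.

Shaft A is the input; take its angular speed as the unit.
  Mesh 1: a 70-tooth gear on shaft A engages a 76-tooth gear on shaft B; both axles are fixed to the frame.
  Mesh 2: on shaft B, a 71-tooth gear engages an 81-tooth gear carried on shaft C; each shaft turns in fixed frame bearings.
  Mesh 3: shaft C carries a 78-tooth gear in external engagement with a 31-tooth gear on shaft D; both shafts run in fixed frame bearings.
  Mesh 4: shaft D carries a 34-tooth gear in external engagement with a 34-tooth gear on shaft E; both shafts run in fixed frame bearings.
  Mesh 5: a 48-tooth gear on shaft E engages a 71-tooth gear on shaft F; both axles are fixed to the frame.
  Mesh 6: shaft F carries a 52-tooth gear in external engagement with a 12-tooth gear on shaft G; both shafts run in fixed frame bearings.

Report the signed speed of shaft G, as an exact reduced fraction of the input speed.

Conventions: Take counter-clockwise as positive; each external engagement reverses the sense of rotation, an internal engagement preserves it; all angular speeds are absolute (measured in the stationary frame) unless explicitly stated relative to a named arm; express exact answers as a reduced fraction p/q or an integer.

6-mesh fixed-axis compound train (all bearings frame-fixed)
mesh 1 [70T→76T]: |ω|/ω_in = 1×70/76 = 35/38, sense flips to −
mesh 2 [71T→81T]: |ω|/ω_in = (35/38)×71/81 = 2485/3078, sense flips to +
mesh 3 [78T→31T]: |ω|/ω_in = (2485/3078)×78/31 = 32305/15903, sense flips to −
mesh 4 [34T→34T]: |ω|/ω_in = (32305/15903)×34/34 = 32305/15903, sense flips to +
mesh 5 [48T→71T]: |ω|/ω_in = (32305/15903)×48/71 = 7280/5301, sense flips to −
mesh 6 [52T→12T]: |ω|/ω_in = (7280/5301)×52/12 = 94640/15903, sense flips to +
signed output speed (× input speed) = 94640/15903

94640/15903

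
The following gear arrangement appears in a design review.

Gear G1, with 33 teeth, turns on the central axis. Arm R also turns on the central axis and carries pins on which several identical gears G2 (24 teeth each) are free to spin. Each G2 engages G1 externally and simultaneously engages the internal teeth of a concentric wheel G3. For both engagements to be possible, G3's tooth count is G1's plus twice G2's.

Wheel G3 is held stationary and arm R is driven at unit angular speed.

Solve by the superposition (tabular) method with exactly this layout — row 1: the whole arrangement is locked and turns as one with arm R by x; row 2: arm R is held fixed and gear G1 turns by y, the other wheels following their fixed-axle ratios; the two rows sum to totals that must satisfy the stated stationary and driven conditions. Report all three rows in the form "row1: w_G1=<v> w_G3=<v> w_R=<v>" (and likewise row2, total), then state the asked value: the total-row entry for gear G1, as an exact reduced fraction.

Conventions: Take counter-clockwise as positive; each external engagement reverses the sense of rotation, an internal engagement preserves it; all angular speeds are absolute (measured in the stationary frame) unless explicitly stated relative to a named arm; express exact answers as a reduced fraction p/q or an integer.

row1: w_G1=1 w_G3=1 w_R=1
row2: w_G1=27/11 w_G3=-1 w_R=0
total: w_G1=38/11 w_G3=0 w_R=1
asked value: 38/11

planetary set (33T centre, 24T on arm, 81T internal) — Willis relation
superposition row 1 [locked train]: every member turns x
row 2 — arm fixed, fixed-axis ratios: sun y, ring −(33/81)·y, arm 0
boundary: total ω_ring = x − (33/81)·y = 0 and total ω_arm = x = 1  ⇒  y = 27/11, x = 1
row 2 ring = −(33/81)·27/11 = -1
totals (row 1 + row 2): sun 1 + 27/11 = 38/11, ring 1 + (-1) = 0, arm 1 + 0 = 1
asked cell (total, sun) = 38/11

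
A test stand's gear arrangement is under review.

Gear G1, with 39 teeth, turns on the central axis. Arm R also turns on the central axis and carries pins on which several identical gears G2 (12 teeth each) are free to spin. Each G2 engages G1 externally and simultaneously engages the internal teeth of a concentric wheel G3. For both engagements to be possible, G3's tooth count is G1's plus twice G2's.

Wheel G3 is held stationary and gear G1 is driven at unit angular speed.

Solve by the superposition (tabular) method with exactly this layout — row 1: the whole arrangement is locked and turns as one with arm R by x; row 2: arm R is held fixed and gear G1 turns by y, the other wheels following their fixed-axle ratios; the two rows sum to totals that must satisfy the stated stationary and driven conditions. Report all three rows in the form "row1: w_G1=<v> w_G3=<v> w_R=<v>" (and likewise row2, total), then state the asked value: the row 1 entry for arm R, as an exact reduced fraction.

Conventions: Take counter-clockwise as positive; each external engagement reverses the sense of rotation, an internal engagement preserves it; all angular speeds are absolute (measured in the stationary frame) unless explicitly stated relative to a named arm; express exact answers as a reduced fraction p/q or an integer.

planetary set (39T centre, 12T on arm, 63T internal) — Willis relation
row 1 (train locked, turned with arm): all members turn x
row 2 (arm held, sun turns y): ω_ring = −(39/63)·y, ω_arm = 0
boundary: total ω_ring = x − (39/63)·y = 0 and total ω_sun = x + y = 1  ⇒  y = 21/34, x = 13/34
row 2 ring = −(39/63)·21/34 = -13/34
totals (row 1 + row 2): sun 13/34 + 21/34 = 1, ring 13/34 + (-13/34) = 0, arm 13/34 + 0 = 13/34
asked cell (row1, arm) = 13/34

row1: w_G1=13/34 w_G3=13/34 w_R=13/34
row2: w_G1=21/34 w_G3=-13/34 w_R=0
total: w_G1=1 w_G3=0 w_R=13/34
asked value: 13/34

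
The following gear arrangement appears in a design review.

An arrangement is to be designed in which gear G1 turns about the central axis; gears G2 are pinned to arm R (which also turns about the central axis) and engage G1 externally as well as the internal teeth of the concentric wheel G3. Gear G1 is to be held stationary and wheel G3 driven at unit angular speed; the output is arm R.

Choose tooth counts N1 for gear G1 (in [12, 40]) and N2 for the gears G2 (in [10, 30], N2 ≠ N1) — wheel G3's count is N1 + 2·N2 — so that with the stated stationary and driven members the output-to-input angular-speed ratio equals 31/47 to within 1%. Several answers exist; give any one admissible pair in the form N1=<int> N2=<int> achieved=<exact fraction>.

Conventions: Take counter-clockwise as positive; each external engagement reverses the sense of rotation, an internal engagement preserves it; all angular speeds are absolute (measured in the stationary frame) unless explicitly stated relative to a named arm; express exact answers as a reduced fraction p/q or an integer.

N1=32 N2=15 achieved=31/47

topology: planetary set — design target 31/47, arm = carrier (Willis)
Willis with ω_sun = 0: ω_arm/ω_ring = N3/(N1+N3); set equal to 31/47  ⇒  N3/N1 = (31/47)/(1 − 31/47) = 31/16
N3 = N1 + 2·N2  ⇒  N2/N1 = (N3/N1 − 1)/2 = (31/16 − 1)/2 = 15/32
smallest multiple with N1 ≥ 12 and N2 ≥ 10: k = 1  ⇒  N1 = 1·32 = 32, N2 = 1·15 = 15 (N1 ≤ 40, N2 ≤ 30, N2 ≠ N1 ✓), N3 = 32 + 2·15 = 62
check: N3/(N1+N3) with N1 = 32, N3 = 62 gives 31/47; |achieved − target| = 0 ≤ 31/4700 ✓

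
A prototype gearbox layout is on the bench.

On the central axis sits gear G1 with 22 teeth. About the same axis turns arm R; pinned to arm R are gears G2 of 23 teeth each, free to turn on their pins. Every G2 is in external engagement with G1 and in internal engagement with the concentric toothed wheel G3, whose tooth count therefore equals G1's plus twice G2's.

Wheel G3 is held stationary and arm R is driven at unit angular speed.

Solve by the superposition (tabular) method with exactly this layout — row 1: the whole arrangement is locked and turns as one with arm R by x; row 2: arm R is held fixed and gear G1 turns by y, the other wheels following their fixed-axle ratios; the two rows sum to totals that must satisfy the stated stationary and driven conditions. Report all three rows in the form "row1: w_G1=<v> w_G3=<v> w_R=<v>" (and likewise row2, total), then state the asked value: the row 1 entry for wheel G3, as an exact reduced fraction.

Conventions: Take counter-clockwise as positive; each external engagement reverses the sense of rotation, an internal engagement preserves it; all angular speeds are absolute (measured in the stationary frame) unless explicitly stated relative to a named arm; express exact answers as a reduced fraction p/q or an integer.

class = planetary set [G3 = 22+2·23 = 68; Willis about the carrier]
row 1 — lock + rotate with arm: ω_sun = ω_ring = ω_arm = x
row 2: sun turns y, ring = −(22/68)·y, arm 0
boundary: total ω_ring = x − (22/68)·y = 0 and total ω_arm = x = 1  ⇒  y = 34/11, x = 1
row 2 ring = −(22/68)·34/11 = -1
totals (row 1 + row 2): sun 1 + 34/11 = 45/11, ring 1 + (-1) = 0, arm 1 + 0 = 1
asked cell (row1, ring) = 1

row1: w_G1=1 w_G3=1 w_R=1
row2: w_G1=34/11 w_G3=-1 w_R=0
total: w_G1=45/11 w_G3=0 w_R=1
asked value: 1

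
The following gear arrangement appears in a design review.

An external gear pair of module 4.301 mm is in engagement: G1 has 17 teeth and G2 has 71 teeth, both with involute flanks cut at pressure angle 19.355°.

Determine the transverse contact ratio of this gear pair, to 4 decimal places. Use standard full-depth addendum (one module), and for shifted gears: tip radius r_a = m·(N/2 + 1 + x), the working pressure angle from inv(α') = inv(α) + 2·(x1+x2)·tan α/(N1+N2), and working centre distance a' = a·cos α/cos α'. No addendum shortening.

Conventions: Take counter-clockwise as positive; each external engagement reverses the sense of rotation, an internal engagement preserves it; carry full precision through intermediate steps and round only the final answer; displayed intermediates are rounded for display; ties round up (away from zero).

1.6924

recognized (one external pair, fixed centres): single-mesh tooth geometry, m = 4.301, N1 = 17, N2 = 71
base radii: r_b1 = 34.492332, r_b2 = 144.056211
tip radii: r_a1 = 40.859500, r_a2 = 156.986500
no profile shift: α' = α, a' = a
action lengths: √(r_a1²−r_b1²) = 21.903830, √(r_a2²−r_b2²) = 62.390458
base pitch p_b = π·m·cos α = 12.748336
CR = (21.903830 + 62.390458 − 189.244000·sin 19.35500°)/12.748336 = 1.692378
contact ratio ≈ 1.6924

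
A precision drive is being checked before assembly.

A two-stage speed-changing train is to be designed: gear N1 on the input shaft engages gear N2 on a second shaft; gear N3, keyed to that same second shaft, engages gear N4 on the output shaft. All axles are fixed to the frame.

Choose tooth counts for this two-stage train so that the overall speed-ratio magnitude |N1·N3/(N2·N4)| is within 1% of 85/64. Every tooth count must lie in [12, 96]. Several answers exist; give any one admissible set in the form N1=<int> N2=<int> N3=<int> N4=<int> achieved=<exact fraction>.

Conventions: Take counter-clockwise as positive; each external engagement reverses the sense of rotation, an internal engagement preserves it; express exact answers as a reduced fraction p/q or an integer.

N1=15 N2=12 N3=17 N4=16 achieved=85/64

class = fixed-axis compound train [2-stage, 85/64 wanted]
target = 85/64 in lowest terms: an exact hit needs N1·N3 = k·85 and N2·N4 = k·64 for one integer k, every count in [12, 96]; additionally prefer no 1:1 stage (N1 ≠ N2, N3 ≠ N4)
k = 1…2: no 1:1-free in-range split of k·85 and k·64 into factor pairs; take k = 3
k = 3: N1·N3 = 255 = 15·17, N2·N4 = 192 = 12·16
achieved = 15·17/(12·16) = 85/64; |achieved − target| = 0 ≤ 17/1280 ✓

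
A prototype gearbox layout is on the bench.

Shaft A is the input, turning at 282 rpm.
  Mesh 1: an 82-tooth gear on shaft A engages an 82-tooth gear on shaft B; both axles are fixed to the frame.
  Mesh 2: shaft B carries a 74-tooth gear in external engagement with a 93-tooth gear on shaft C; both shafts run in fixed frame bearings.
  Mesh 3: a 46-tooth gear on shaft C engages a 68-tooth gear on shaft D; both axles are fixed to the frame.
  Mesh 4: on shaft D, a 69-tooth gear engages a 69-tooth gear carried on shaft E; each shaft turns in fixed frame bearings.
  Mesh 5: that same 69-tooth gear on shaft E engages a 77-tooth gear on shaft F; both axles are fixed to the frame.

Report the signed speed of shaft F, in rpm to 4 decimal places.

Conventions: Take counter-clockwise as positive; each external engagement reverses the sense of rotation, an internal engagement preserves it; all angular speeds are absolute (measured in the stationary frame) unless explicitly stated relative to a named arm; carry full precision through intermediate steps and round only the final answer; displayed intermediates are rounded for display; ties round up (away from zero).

-136.0207 rpm

recognized (6 fixed axles, 5 meshes): fixed-axis compound train
mesh 1 [82T→82T]: ω = 282.0000×82/82 = 282.0000 rpm, sense flips to −
mesh 2 [74T→93T]: ω = 282.0000×74/93 = 224.3871 rpm, sense flips to +
mesh 3 [46T→68T]: ω = 224.3871×46/68 = 151.7913 rpm, sense flips to −
mesh 4 [69T→69T]: ω = 151.7913×69/69 = 151.7913 rpm, sense flips to +
mesh 5 [69T→77T]: ω = 151.7913×69/77 = 136.0207 rpm, sense flips to −
signed output speed = -136.0207 rpm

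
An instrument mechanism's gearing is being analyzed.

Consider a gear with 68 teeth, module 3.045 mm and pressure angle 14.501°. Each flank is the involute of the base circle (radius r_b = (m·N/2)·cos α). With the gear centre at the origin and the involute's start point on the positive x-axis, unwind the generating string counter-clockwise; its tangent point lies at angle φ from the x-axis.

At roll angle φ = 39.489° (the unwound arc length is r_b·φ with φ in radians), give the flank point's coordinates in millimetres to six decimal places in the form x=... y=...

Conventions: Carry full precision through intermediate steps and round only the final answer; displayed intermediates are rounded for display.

topology: single-mesh involute geometry — m = 3.045, N = 68
pitch radius r_p = m·N/2 = 3.045·68/2 = 103.530000
base radius r_b = r_p·cos α = 103.530000·cos 14.501° = 100.231873
roll angle φ = 39.489° = 0.68921307 rad
x = r_b·(cos φ + φ·sin φ) = 121.284375
y = r_b·(sin φ − φ·cos φ) = 10.427339

x=121.284375 y=10.427339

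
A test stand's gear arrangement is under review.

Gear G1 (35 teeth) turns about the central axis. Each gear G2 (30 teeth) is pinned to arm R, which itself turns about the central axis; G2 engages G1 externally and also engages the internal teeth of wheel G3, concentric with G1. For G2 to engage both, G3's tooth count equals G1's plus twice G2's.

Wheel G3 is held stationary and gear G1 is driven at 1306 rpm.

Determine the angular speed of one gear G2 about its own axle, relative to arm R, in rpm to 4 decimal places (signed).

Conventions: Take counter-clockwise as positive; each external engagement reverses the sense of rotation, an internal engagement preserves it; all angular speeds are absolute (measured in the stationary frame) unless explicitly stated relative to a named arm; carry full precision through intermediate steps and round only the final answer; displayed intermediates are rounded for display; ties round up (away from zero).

topology: planetary set — G1 35T / G2 30T / G3 95T, arm = carrier (Willis)
normalise by the input: solve with ω_sun = 1, then scale by 1306 rpm
ring teeth: 35 + 2·30 = 95
35(ω_sun−ω_arm) = −95(ω_ring−ω_arm),  ω_ring = 0, ω_sun = 1
35(1−ω_arm) = −95(0−ω_arm)  ⇒  130·ω_arm = 35  ⇒  ω_arm = 7/26
sun–planet mesh: 35·(1−7/26) = −30·(ω_p−ω_arm)  ⇒  ω_p−ω_arm = -133/156
scale: ω_p−ω_arm = -133/156 × 1306 rpm = -1113.4487 rpm

-1113.4487 rpm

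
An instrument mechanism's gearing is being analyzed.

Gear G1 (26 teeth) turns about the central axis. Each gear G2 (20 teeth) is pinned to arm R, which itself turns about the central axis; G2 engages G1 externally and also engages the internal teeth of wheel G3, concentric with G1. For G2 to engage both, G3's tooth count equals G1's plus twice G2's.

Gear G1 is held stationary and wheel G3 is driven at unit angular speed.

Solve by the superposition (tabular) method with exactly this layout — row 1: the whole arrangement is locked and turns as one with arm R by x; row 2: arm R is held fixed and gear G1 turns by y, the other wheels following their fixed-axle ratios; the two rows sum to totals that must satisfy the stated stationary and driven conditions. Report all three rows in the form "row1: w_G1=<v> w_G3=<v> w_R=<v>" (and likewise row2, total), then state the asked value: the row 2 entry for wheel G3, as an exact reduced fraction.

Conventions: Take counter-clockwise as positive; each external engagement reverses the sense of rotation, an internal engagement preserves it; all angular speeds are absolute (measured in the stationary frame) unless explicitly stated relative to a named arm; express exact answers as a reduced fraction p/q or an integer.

planetary set (26T centre, 20T on arm, 66T internal) — Willis relation
superposition row 1 [locked train]: every member turns x
row 2 — arm fixed, fixed-axis ratios: sun y, ring −(26/66)·y, arm 0
boundary: total ω_sun = x + y = 0 and total ω_ring = x − (26/66)·y = 1  ⇒  y = -33/46, x = 33/46
row 2 ring = −(26/66)·(-33/46) = 13/46
totals (row 1 + row 2): sun 33/46 + (-33/46) = 0, ring 33/46 + 13/46 = 1, arm 33/46 + 0 = 33/46
asked cell (row2, ring) = 13/46

row1: w_G1=33/46 w_G3=33/46 w_R=33/46
row2: w_G1=-33/46 w_G3=13/46 w_R=0
total: w_G1=0 w_G3=1 w_R=33/46
asked value: 13/46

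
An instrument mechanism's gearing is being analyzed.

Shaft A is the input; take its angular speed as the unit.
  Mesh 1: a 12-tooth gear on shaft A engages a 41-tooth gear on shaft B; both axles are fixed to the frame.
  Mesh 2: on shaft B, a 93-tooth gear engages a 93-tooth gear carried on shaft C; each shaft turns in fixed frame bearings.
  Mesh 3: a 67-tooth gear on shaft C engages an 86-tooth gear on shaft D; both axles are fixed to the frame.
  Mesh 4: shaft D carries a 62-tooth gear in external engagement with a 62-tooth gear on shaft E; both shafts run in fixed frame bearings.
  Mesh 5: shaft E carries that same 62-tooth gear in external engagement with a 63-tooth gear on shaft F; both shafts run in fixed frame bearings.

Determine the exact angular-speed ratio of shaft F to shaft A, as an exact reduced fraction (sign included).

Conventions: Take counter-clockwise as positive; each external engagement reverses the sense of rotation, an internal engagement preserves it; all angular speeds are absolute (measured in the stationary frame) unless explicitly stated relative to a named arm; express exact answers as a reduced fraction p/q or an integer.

-8308/37023

class = fixed-axis compound train [5 meshes; 5 ratios multiply, 5 sense flips]
mesh 1 [12T→41T]: running ratio 12/41, sense −
mesh 2 [93T→93T]: running ratio 12/41, sense +
mesh 3 [67T→86T]: running ratio 402/1763, sense −
mesh 4 [62T→62T]: running ratio 402/1763, sense +
mesh 5 [62T→63T]: running ratio 8308/37023, sense −
ω_out/ω_in = -8308/37023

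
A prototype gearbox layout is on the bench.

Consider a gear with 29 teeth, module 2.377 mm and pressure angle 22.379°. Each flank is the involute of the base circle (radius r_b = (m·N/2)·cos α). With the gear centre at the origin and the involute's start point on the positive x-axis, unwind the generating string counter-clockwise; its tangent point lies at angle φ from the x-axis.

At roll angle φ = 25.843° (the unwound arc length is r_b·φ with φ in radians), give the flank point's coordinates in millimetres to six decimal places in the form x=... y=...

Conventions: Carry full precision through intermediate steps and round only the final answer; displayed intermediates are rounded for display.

x=34.949563 y=0.955146

topology: single-mesh involute geometry — m = 2.377, N = 29
pitch radius r_p = m·N/2 = 2.377·29/2 = 34.466500
base radius r_b = r_p·cos α = 34.466500·cos 22.379° = 31.870678
roll angle φ = 25.843° = 0.45104544 rad
x = r_b·(cos φ + φ·sin φ) = 34.949563
y = r_b·(sin φ − φ·cos φ) = 0.955146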